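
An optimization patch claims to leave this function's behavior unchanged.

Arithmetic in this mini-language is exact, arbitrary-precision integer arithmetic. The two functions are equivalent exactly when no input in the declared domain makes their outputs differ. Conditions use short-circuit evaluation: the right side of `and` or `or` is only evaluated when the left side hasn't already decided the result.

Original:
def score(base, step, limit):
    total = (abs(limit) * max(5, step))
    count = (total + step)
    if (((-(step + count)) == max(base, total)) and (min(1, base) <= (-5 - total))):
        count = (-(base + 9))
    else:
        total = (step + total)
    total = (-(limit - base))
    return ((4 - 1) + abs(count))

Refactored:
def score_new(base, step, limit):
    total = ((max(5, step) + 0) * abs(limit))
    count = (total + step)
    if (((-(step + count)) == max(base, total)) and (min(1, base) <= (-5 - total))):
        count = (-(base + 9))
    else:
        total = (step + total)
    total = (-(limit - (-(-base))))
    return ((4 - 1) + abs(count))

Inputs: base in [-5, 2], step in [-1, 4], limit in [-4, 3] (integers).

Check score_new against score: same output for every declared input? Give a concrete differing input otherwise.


Differences: constant usage differs, arithmetic usage differs — yet all 384 inputs agree.
verdict: equivalent


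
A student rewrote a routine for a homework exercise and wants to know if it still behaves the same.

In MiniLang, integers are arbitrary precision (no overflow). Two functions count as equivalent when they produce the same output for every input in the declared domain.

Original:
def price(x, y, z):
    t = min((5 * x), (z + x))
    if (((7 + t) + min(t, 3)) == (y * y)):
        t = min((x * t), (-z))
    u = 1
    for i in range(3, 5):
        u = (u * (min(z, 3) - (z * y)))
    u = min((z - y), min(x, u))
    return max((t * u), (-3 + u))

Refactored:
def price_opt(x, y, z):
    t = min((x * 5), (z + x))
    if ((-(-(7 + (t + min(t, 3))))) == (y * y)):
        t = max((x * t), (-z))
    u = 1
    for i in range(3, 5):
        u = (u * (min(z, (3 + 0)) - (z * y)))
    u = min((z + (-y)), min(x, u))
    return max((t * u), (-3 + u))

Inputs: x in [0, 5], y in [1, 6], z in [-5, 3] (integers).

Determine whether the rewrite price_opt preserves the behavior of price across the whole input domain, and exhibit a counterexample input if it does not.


These are not equivalent — on x=0, y=1, z=-3 the outputs split (0 vs -7).
price: t=-3, then (((7 + t) + min(t, 3)) == (y * y)) is true, then t=0, then u=1, then (i=3), then u=0, then (i=4), then u=0, then u=-4, then returns 0
price_opt: t=-3, then ((-(-(7 + (t + min(t, 3))))) == (y * y)) is true, then t=3, then u=1, then (i=3), then u=0, then (i=4), then u=0, then u=-4, then returns -7
verdict: not equivalent; witness: x=0, y=1, z=-3


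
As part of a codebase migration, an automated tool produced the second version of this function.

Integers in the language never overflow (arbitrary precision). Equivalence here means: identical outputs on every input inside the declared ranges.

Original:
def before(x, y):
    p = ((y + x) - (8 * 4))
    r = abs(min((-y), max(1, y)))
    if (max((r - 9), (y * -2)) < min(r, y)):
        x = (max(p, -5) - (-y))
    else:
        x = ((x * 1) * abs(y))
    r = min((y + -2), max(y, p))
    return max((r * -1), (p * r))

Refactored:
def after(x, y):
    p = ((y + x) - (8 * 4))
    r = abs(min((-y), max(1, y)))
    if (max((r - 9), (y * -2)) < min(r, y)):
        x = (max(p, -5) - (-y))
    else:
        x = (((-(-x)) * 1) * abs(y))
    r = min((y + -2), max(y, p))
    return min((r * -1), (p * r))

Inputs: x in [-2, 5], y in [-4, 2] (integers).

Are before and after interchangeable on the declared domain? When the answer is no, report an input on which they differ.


Try x=-2, y=-4.
before: p=-38, then r=1, then (max((r - 9), (y * -2)) < min(r, y)) is false, then x=-8, then r=-6, then returns 228
after: p=-38, then r=1, then (max((r - 9), (y * -2)) < min(r, y)) is false, then x=-8, then r=-6, then returns 6
228 and 6 differ, so these are not the same function on this domain.
verdict: not equivalent; witness: x=-2, y=-4


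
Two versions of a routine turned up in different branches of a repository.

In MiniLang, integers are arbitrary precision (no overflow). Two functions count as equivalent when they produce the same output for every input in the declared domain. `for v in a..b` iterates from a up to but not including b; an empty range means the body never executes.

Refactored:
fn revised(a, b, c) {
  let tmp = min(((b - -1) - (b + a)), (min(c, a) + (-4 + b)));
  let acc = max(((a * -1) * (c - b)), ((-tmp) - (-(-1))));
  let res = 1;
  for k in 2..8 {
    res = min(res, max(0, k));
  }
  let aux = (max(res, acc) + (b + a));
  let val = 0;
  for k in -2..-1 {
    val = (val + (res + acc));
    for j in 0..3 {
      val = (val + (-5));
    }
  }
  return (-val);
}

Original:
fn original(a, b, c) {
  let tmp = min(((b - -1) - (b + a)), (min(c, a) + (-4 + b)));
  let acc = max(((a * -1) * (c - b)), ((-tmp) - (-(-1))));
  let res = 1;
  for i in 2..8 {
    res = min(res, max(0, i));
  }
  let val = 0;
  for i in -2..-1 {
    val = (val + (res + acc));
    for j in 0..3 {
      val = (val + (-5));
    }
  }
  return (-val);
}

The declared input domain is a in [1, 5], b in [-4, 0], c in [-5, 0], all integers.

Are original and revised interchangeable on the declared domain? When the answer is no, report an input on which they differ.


Reading the diff, among the changes: min/max/abs usage differs, plus statement counts differ, plus local variable names differ, plus arithmetic usage differs.
Spot check at a=4, b=0, c=-3 — original: tmp := -7 | acc := 12 | res := 1 | iter i=2: | res := 1 | iter i=3: | res := 1 | iter i=4: | res := 1 | iter i=5: | res := 1 | iter i=6: | res := 1 | iter i=7: | res := 1 | val := 0 | iter i=-2: | val := 13 | iter j=0: | val := 8 | iter j=1: | val := 3 | iter j=2: | val := -2 | result 2. revised: tmp := -7 | acc := 12 | res := 1 | iter k=2: | res := 1 | iter k=3: | res := 1 | iter k=4: | res := 1 | iter k=5: | res := 1 | iter k=6: | res := 1 | iter k=7: | res := 1 | aux := 16 | val := 0 | iter k=-2: | val := 13 | iter j=0: | val := 8 | iter j=1: | val := 3 | iter j=2: | val := -2 | result 2. Both give 2.
Every one of the 150 inputs gives matching results.
verdict: equivalent


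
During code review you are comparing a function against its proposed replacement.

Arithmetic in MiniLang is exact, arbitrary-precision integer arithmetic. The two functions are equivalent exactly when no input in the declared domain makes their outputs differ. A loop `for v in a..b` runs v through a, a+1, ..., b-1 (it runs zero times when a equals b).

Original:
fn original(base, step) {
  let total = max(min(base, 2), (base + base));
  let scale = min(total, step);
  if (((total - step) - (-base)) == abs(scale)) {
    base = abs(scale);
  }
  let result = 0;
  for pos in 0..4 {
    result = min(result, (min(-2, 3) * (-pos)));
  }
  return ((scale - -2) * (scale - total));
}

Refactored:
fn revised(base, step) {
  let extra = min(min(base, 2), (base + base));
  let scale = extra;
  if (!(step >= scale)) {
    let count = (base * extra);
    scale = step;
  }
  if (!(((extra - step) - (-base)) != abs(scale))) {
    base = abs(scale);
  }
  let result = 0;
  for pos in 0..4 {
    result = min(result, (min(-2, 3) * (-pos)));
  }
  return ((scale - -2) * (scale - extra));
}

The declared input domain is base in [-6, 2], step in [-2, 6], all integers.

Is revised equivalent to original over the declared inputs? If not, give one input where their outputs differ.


Run the pair on base=1, step=-1.
original: total=2, then scale=-1, then (((total - step) - (-base)) == abs(scale)) is false, then result=0, then (pos=0), then result=0, then (pos=1), then result=0, then (pos=2), then result=0, then (pos=3), then result=0, then returns -3
revised: extra=1, then scale=1, then (!(step >= scale)) is true, then count=1, then scale=-1, then (!(((extra - step) - (-base)) != abs(scale))) is false, then result=0, then (pos=0), then result=0, then (pos=1), then result=0, then (pos=2), then result=0, then (pos=3), then result=0, then returns -2
-3 != -2, so the rewrite changes behavior.
verdict: not equivalent; witness: base=1, step=-1


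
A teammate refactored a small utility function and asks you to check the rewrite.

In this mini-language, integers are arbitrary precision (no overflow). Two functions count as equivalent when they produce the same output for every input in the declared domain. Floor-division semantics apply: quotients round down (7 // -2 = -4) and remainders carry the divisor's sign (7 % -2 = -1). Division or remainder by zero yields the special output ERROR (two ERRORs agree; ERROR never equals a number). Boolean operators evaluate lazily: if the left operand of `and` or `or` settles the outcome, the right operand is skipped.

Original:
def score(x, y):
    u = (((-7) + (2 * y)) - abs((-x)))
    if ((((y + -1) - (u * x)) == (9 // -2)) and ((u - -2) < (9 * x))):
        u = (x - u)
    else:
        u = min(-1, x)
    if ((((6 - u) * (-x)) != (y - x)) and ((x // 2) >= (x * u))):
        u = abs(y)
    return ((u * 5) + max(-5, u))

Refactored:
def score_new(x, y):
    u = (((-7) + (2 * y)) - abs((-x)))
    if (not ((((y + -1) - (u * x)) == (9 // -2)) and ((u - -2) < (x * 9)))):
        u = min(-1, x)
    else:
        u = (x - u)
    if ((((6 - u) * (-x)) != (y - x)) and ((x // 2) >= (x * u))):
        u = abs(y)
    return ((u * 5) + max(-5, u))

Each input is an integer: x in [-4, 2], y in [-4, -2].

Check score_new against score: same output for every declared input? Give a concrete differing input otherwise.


Reading the diff, among the changes: boolean connective usage differs.
Spot check at x=0, y=-3 — score: u becomes -13; next ((((y + -1) - (u * x)) == (9 // -2)) and ((u - -2) < (9 * x))) evaluates to false; next u becomes -1; next ((((6 - u) * (-x)) != (y - x)) and ((x // 2) >= (x * u))) evaluates to true; next u becomes 3; next final value 18. score_new: u becomes -13; next (not ((((y + -1) - (u * x)) == (9 // -2)) and ((u - -2) < (x * 9)))) evaluates to true; next u becomes -1; next ((((6 - u) * (-x)) != (y - x)) and ((x // 2) >= (x * u))) evaluates to true; next u becomes 3; next final value 18. Both give 18.
An exhaustive pass over the 21 declared inputs shows identical outputs.
verdict: equivalent


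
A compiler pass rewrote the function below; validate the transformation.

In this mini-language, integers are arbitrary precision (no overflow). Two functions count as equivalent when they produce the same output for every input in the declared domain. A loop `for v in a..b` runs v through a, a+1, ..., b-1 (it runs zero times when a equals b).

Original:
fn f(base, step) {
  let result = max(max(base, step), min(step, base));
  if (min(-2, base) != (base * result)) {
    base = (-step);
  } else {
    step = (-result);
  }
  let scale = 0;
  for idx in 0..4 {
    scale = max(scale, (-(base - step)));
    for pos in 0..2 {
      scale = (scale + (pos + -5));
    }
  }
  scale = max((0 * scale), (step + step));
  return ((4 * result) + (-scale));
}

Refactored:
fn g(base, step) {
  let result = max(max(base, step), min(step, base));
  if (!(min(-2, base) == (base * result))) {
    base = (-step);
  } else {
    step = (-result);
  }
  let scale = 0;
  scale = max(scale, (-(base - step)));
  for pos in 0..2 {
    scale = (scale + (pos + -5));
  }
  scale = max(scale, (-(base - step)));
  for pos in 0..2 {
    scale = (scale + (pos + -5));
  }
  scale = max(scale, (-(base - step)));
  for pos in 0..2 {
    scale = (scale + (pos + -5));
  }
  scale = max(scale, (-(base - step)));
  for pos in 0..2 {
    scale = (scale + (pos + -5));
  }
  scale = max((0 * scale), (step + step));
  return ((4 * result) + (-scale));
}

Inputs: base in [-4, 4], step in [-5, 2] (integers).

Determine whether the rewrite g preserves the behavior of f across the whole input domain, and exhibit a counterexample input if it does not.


The two are interchangeable: arithmetic usage differs; statement counts differ; loop structure differs; comparison usage differs; local variable names differ; min/max/abs usage differs; boolean connective usage differs; constant usage differs, and every declared input agrees.
Spot check at base=3, step=1 — f: result = 3; (min(-2, base) != (base * result)) -> true; base = -1; scale = 0; [idx=0]; scale = 2; [pos=0]; scale = -3; [pos=1]; scale = -7; [idx=1]; scale = 2; [pos=0]; scale = -3; [pos=1]; scale = -7; [idx=2]; scale = 2; [pos=0]; scale = -3; [pos=1]; scale = -7; [idx=3]; scale = 2; [pos=0]; scale = -3; [pos=1]; scale = -7; scale = 2; return 10. g: result = 3; (!(min(-2, base) == (base * result))) -> true; base = -1; scale = 0; scale = 2; [pos=0]; scale = -3; [pos=1]; scale = -7; scale = 2; [pos=0]; scale = -3; [pos=1]; scale = -7; scale = 2; [pos=0]; scale = -3; [pos=1]; scale = -7; scale = 2; [pos=0]; scale = -3; [pos=1]; scale = -7; scale = 2; return 10. Both give 10.
Every one of the 72 inputs gives matching results.
verdict: equivalent


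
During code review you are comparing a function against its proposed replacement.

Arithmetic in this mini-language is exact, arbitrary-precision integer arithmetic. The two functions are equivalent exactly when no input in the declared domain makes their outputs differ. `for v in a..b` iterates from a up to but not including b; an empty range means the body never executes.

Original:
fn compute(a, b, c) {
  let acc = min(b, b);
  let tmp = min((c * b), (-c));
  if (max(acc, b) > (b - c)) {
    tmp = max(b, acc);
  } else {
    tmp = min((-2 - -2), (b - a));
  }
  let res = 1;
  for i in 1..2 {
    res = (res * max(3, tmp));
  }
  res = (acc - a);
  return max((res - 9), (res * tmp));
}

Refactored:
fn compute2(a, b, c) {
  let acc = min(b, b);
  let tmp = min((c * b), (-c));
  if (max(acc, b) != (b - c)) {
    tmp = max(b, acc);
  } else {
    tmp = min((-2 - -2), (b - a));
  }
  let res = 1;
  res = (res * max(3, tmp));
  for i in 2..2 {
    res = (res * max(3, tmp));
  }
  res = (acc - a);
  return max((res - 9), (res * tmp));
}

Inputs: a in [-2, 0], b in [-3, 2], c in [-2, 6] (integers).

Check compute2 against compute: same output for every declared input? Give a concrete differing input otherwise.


Run the pair on a=-2, b=-3, c=-2.
compute: acc := -3 | tmp := 2 | (max(acc, b) > (b - c)): false | tmp := -1 | res := 1 | iter i=1: | res := 3 | res := -1 | result 1
compute2: acc := -3 | tmp := 2 | (max(acc, b) != (b - c)): true | tmp := -3 | res := 1 | res := 3 | loop over i: empty range | res := -1 | result 3
1 against 3: the behavior changed.
verdict: not equivalent; witness: a=-2, b=-3, c=-2


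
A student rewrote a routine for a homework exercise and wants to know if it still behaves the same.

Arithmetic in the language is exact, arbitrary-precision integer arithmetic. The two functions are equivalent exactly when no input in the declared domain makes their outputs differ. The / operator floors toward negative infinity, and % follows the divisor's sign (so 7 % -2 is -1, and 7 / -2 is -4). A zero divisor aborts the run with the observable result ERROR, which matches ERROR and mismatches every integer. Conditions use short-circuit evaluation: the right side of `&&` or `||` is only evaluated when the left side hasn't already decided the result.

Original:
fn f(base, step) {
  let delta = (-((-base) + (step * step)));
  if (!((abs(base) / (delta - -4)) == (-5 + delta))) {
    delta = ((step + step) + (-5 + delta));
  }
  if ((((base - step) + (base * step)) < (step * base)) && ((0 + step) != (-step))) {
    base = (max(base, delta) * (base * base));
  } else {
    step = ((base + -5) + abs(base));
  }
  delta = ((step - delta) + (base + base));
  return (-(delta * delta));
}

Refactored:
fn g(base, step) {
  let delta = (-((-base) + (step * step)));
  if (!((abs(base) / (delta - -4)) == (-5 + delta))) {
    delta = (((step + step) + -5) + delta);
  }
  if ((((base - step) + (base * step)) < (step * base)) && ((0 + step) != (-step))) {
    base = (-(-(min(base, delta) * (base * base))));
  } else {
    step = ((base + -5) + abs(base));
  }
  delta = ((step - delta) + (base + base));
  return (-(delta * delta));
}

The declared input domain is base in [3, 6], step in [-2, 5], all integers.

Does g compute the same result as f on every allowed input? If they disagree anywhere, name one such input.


Evaluate both at base=3, step=4.
f: delta = -13; (!((abs(base) / (delta - -4)) == (-5 + delta))) -> true; delta = -10; ((((base - step) + (base * step)) < (step * base)) && ((0 + step) != (-step))) -> true; base = 27; delta = 68; return -4624
g: delta = -13; (!((abs(base) / (delta - -4)) == (-5 + delta))) -> true; delta = -10; ((((base - step) + (base * step)) < (step * base)) && ((0 + step) != (-step))) -> true; base = -90; delta = -166; return -27556
-4624 against -27556: the behavior changed.
verdict: not equivalent; witness: base=3, step=4


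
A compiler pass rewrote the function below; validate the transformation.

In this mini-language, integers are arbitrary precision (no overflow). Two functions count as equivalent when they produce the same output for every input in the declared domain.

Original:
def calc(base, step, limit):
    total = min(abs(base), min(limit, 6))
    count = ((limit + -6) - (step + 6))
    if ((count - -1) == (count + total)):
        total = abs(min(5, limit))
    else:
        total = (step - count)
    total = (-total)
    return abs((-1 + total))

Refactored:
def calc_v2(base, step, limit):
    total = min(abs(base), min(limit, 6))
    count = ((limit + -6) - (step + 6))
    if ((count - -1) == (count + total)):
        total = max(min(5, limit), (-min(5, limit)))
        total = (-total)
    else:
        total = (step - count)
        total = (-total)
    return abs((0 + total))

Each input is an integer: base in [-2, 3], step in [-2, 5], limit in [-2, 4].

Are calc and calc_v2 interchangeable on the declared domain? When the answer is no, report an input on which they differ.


There is a counterexample at base=-2, step=-2, limit=-2: 11 on one side, 10 on the other.
calc: total = -2; count = -12; ((count - -1) == (count + total)) -> false; total = 10; total = -10; return 11
calc_v2: total = -2; count = -12; ((count - -1) == (count + total)) -> false; total = 10; total = -10; return 10
verdict: not equivalent; witness: base=-2, step=-2, limit=-2


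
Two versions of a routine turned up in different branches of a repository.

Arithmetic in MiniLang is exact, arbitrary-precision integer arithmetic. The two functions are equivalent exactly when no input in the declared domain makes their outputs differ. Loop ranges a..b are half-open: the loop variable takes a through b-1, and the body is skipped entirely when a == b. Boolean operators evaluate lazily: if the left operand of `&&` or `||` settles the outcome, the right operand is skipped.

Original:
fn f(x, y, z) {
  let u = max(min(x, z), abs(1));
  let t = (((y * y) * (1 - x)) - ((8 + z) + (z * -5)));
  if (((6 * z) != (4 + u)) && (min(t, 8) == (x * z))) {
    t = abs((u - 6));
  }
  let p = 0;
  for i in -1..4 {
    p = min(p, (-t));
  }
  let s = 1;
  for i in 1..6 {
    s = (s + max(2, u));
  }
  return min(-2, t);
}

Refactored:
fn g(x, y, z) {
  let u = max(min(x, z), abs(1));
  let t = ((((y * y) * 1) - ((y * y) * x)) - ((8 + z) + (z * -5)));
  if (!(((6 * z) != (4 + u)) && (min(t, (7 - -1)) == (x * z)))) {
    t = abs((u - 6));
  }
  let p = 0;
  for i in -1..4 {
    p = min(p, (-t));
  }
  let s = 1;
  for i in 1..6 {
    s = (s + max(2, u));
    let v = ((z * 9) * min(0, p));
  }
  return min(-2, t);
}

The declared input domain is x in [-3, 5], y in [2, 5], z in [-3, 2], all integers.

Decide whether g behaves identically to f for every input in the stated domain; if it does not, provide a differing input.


The rewrite breaks on x=-3, y=2, z=-3, where the results are -4 and -2.
f: u := 1 | t := -4 | (((6 * z) != (4 + u)) && (min(t, 8) == (x * z))): false | p := 0 | iter i=-1: | p := 0 | iter i=0: | p := 0 | iter i=1: | p := 0 | iter i=2: | p := 0 | iter i=3: | p := 0 | s := 1 | iter i=1: | s := 3 | iter i=2: | s := 5 | iter i=3: | s := 7 | iter i=4: | s := 9 | iter i=5: | s := 11 | result -4
g: u := 1 | t := -4 | (!(((6 * z) != (4 + u)) && (min(t, (7 - -1)) == (x * z)))): true | t := 5 | p := 0 | iter i=-1: | p := -5 | iter i=0: | p := -5 | iter i=1: | p := -5 | iter i=2: | p := -5 | iter i=3: | p := -5 | s := 1 | iter i=1: | s := 3 | v := 135 | iter i=2: | s := 5 | v := 135 | iter i=3: | s := 7 | v := 135 | iter i=4: | s := 9 | v := 135 | iter i=5: | s := 11 | v := 135 | result -2
verdict: not equivalent; witness: x=-3, y=2, z=-3


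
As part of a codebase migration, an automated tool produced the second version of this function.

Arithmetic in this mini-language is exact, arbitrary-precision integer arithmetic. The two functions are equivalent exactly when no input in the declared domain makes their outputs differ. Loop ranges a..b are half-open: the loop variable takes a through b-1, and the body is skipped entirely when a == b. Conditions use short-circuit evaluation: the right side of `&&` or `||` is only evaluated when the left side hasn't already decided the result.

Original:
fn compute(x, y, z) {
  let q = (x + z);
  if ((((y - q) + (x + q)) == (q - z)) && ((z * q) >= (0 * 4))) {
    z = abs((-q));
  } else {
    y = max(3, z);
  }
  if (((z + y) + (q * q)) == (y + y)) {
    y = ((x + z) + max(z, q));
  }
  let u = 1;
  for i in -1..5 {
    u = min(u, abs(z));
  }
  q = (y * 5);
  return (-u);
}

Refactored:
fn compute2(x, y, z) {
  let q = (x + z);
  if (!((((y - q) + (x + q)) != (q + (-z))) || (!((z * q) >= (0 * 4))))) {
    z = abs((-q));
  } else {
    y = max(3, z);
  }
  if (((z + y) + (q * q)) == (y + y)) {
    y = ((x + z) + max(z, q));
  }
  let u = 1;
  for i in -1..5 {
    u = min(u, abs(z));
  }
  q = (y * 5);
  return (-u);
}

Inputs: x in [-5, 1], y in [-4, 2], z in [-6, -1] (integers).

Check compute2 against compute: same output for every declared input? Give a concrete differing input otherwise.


The two versions differ — the changes include boolean connective usage differs, comparison usage differs, arithmetic usage differs.
As a probe, take x=-4, y=-2, z=-3: compute runs q=-7, then ((((y - q) + (x + q)) == (q - z)) && ((z * q) >= (0 * 4))) is false, then y=3, then (((z + y) + (q * q)) == (y + y)) is false, then u=1, then (i=-1), then u=1, then (i=0), then u=1, then (i=1), then u=1, then (i=2), then u=1, then (i=3), then u=1, then (i=4), then u=1, then q=15, then returns -1; compute2 runs q=-7, then (!((((y - q) + (x + q)) != (q + (-z))) || (!((z * q) >= (0 * 4))))) is false, then y=3, then (((z + y) + (q * q)) == (y + y)) is false, then u=1, then (i=-1), then u=1, then (i=0), then u=1, then (i=1), then u=1, then (i=2), then u=1, then (i=3), then u=1, then (i=4), then u=1, then q=15, then returns -1; both end at -1.
Sweeping the whole domain (294 inputs) finds no disagreement.
verdict: equivalent


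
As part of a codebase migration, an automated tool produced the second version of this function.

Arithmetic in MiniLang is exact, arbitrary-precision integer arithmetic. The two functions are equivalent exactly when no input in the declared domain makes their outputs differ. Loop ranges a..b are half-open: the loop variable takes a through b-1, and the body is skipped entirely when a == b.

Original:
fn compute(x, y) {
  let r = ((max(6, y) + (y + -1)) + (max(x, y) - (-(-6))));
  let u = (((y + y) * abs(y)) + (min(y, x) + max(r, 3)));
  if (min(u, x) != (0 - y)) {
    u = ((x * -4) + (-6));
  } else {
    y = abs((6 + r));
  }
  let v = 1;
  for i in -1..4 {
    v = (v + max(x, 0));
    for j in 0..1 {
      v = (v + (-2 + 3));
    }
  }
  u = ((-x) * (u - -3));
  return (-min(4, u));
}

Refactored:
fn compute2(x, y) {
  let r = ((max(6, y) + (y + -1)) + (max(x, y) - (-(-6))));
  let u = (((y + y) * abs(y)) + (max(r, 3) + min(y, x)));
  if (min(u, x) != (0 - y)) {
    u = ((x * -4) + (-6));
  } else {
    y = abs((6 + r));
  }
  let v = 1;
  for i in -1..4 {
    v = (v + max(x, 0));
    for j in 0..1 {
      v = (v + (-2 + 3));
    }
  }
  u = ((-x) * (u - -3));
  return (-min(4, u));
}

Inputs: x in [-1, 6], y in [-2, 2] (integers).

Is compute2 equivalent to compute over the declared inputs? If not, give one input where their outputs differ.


Changes here: same computation, different form; the full 40-point sweep finds no disagreement.
verdict: equivalent


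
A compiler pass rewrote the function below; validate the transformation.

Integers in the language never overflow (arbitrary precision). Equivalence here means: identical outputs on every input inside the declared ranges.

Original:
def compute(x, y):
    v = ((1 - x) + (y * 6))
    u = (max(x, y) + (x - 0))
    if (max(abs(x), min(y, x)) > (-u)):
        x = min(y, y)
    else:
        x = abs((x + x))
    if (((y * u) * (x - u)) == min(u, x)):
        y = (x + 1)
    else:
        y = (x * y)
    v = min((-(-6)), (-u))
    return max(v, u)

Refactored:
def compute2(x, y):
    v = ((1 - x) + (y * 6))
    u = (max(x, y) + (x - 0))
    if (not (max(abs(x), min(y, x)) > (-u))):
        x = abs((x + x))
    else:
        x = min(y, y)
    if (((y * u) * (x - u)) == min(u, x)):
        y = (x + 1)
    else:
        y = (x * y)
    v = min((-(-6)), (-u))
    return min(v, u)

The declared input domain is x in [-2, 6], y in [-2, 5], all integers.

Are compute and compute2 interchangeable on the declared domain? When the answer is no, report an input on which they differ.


There is a counterexample at x=-2, y=-2: 4 on one side, -4 on the other.
compute: v=-9, then u=-4, then (max(abs(x), min(y, x)) > (-u)) is false, then x=4, then (((y * u) * (x - u)) == min(u, x)) is false, then y=-8, then v=4, then returns 4
compute2: v=-9, then u=-4, then (not (max(abs(x), min(y, x)) > (-u))) is true, then x=4, then (((y * u) * (x - u)) == min(u, x)) is false, then y=-8, then v=4, then returns -4
verdict: not equivalent; witness: x=-2, y=-2


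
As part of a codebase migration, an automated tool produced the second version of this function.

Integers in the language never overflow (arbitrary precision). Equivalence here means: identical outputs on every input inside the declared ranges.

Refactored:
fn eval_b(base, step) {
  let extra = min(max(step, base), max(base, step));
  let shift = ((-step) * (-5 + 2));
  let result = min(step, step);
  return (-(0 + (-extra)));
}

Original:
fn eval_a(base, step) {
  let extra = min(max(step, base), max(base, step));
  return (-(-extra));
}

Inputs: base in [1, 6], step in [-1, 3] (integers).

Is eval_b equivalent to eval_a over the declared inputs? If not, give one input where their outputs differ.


Behavior is preserved: although statement counts differ, and constant usage differs, and local variable names differ, and arithmetic usage differs, and min/max/abs usage differs, the outputs never diverge.
As a probe, take base=1, step=3: eval_a runs extra=3, then returns 3; eval_b runs extra=3, then shift=9, then result=3, then returns 3; both end at 3.
Across all 30 domain points the two functions coincide.
verdict: equivalent


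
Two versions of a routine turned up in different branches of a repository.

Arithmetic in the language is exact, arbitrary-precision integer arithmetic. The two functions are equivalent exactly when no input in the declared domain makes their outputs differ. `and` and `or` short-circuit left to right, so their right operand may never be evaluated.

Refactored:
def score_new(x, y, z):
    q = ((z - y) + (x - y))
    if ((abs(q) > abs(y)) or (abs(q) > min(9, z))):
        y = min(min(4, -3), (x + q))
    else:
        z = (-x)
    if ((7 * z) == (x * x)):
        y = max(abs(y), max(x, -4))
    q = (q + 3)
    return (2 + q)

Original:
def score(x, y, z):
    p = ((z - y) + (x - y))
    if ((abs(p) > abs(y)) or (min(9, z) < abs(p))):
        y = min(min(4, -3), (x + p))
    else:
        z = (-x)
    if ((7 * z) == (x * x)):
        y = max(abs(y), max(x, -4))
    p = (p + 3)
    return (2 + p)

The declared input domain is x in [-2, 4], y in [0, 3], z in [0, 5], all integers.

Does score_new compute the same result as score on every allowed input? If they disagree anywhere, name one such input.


The two are interchangeable: local variable names differ; also comparison usage differs, and every declared input agrees.
As a probe, take x=-2, y=0, z=1: score runs p becomes -1; next ((abs(p) > abs(y)) or (min(9, z) < abs(p))) evaluates to true; next y becomes -3; next ((7 * z) == (x * x)) evaluates to false; next p becomes 2; next final value 4; score_new runs q becomes -1; next ((abs(q) > abs(y)) or (abs(q) > min(9, z))) evaluates to true; next y becomes -3; next ((7 * z) == (x * x)) evaluates to false; next q becomes 2; next final value 4; both end at 4.
Sweeping the whole domain (168 inputs) finds no disagreement.
verdict: equivalent


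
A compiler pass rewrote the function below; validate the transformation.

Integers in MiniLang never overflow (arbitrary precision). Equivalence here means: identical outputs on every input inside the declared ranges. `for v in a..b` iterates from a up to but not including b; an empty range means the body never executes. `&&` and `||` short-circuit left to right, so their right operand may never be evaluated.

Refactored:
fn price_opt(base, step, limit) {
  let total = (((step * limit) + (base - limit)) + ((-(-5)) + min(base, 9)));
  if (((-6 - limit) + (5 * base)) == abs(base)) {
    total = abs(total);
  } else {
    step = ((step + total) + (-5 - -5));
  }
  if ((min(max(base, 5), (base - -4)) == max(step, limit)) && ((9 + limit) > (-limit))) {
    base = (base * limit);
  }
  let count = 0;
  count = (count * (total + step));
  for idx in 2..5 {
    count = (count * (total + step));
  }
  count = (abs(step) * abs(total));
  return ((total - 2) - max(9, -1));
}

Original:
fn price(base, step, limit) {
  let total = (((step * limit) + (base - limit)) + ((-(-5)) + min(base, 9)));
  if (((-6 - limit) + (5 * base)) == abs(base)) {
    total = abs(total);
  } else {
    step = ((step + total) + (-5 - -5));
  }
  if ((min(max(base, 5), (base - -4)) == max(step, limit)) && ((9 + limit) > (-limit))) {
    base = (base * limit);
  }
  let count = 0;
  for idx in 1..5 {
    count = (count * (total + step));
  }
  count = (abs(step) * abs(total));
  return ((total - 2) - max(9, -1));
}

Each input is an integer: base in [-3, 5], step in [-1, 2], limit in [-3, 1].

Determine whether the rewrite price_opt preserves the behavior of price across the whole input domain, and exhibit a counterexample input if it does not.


Behavior is preserved: although statement counts differ; loop structure differs; arithmetic usage differs, the outputs never diverge.
Spot check at base=0, step=1, limit=-1 — price: total = 5; (((-6 - limit) + (5 * base)) == abs(base)) -> false; step = 6; ((min(max(base, 5), (base - -4)) == max(step, limit)) && ((9 + limit) > (-limit))) -> false; count = 0; [idx=1]; count = 0; [idx=2]; count = 0; [idx=3]; count = 0; [idx=4]; count = 0; count = 30; return -6. price_opt: total = 5; (((-6 - limit) + (5 * base)) == abs(base)) -> false; step = 6; ((min(max(base, 5), (base - -4)) == max(step, limit)) && ((9 + limit) > (-limit))) -> false; count = 0; count = 0; [idx=2]; count = 0; [idx=3]; count = 0; [idx=4]; count = 0; count = 30; return -6. Both give -6.
Sweeping the whole domain (180 inputs) finds no disagreement.
verdict: equivalent


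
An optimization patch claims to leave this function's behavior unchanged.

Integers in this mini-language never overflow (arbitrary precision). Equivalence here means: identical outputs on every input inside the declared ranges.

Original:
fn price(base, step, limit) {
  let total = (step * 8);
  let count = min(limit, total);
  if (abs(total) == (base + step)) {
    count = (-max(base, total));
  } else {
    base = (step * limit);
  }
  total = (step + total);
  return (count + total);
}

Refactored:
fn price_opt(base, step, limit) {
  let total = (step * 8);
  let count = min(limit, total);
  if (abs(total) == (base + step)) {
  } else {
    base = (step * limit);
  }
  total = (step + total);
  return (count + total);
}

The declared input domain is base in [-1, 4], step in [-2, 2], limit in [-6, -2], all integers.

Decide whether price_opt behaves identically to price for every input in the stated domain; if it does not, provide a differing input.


There is a counterexample at base=0, step=0, limit=-6: 0 on one side, -6 on the other.
price: total = 0; count = -6; (abs(total) == (base + step)) -> true; count = 0; total = 0; return 0
price_opt: total = 0; count = -6; (abs(total) == (base + step)) -> true; total = 0; return -6
verdict: not equivalent; witness: base=0, step=0, limit=-6


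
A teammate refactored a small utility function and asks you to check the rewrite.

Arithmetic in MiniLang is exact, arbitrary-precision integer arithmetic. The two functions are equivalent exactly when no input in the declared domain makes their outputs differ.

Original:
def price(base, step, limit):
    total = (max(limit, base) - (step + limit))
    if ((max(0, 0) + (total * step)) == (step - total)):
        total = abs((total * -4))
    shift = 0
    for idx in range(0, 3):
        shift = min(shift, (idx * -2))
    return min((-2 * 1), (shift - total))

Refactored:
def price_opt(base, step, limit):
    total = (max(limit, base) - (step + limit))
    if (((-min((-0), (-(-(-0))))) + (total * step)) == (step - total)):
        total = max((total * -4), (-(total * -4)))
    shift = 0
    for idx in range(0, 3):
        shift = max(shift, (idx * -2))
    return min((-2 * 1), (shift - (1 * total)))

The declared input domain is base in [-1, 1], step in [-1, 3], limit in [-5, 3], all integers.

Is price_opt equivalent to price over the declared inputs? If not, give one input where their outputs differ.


The rewrite breaks on base=-1, step=-1, limit=-5, where the results are -9 and -5.
price: total=5, then ((max(0, 0) + (total * step)) == (step - total)) is false, then shift=0, then (idx=0), then shift=0, then (idx=1), then shift=-2, then (idx=2), then shift=-4, then returns -9
price_opt: total=5, then (((-min((-0), (-(-(-0))))) + (total * step)) == (step - total)) is false, then shift=0, then (idx=0), then shift=0, then (idx=1), then shift=0, then (idx=2), then shift=0, then returns -5
verdict: not equivalent; witness: base=-1, step=-1, limit=-5


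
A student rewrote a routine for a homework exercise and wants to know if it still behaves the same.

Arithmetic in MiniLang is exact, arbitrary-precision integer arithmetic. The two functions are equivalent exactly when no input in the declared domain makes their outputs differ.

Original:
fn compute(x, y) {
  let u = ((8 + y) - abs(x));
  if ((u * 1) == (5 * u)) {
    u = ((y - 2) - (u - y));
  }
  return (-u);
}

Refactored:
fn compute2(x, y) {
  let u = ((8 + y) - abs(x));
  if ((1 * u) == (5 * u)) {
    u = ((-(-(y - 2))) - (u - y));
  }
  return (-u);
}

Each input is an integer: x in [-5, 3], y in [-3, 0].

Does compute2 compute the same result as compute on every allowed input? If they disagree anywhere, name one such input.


Equivalent — the differences include same computation, different form, yet no declared input distinguishes the two.
Spot check at x=2, y=0 — compute: u=6, then ((u * 1) == (5 * u)) is false, then returns -6. compute2: u=6, then ((1 * u) == (5 * u)) is false, then returns -6. Both give -6.
Sweeping the whole domain (36 inputs) finds no disagreement.
verdict: equivalent


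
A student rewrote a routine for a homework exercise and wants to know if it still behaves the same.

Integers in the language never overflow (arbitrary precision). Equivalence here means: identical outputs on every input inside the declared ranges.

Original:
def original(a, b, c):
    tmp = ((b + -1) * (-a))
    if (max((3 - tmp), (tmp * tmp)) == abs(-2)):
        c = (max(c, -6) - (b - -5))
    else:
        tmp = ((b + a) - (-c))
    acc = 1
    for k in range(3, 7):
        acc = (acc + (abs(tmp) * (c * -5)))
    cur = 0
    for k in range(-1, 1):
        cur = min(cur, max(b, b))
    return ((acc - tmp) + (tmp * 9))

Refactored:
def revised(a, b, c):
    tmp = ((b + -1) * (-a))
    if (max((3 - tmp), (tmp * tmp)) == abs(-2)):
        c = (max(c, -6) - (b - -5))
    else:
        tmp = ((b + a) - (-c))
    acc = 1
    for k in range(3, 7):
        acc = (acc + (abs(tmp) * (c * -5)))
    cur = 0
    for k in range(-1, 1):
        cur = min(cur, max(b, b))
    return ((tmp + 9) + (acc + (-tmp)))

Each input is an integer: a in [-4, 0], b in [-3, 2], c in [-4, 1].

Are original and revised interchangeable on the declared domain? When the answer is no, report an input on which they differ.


These are not equivalent — on a=-4, b=-3, c=-4 the outputs split (793 vs 890).
original: tmp becomes -16; next (max((3 - tmp), (tmp * tmp)) == abs(-2)) evaluates to false; next tmp becomes -11; next acc becomes 1; next at k=3:; next acc becomes 221; next at k=4:; next acc becomes 441; next at k=5:; next acc becomes 661; next at k=6:; next acc becomes 881; next cur becomes 0; next at k=-1:; next cur becomes -3; next at k=0:; next cur becomes -3; next final value 793
revised: tmp becomes -16; next (max((3 - tmp), (tmp * tmp)) == abs(-2)) evaluates to false; next tmp becomes -11; next acc becomes 1; next at k=3:; next acc becomes 221; next at k=4:; next acc becomes 441; next at k=5:; next acc becomes 661; next at k=6:; next acc becomes 881; next cur becomes 0; next at k=-1:; next cur becomes -3; next at k=0:; next cur becomes -3; next final value 890
verdict: not equivalent; witness: a=-4, b=-3, c=-4


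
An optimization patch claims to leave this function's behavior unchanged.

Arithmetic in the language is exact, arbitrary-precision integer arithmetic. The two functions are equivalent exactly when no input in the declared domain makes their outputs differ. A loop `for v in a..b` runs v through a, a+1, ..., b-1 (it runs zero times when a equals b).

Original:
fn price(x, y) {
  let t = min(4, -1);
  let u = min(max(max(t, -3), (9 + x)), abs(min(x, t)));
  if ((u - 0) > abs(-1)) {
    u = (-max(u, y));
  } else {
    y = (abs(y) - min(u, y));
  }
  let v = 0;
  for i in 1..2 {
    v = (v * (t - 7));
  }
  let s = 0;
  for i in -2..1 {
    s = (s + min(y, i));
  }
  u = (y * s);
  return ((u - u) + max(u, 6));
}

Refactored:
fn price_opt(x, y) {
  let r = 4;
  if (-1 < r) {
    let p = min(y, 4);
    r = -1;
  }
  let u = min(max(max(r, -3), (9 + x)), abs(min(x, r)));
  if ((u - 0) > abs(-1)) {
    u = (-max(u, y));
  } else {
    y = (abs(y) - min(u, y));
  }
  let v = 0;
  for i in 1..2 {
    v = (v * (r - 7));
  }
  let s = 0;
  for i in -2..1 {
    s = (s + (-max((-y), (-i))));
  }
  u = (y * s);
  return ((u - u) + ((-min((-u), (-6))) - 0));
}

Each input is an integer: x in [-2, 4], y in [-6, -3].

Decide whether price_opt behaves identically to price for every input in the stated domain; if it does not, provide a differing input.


This is a faithful refactor — comparison usage differs; also arithmetic usage differs; also statement counts differ; also constant usage differs; also local variable names differ; also branching structure differs, but the computed results match everywhere.
Tracing x=1, y=-4: price: t=-1, then u=1, then ((u - 0) > abs(-1)) is false, then y=8, then v=0, then (i=1), then v=0, then s=0, then (i=-2), then s=-2, then (i=-1), then s=-3, then (i=0), then s=-3, then u=-24, then returns 6 | price_opt: r=4, then (-1 < r) is true, then p=-4, then r=-1, then u=1, then ((u - 0) > abs(-1)) is false, then y=8, then v=0, then (i=1), then v=0, then s=0, then (i=-2), then s=-2, then (i=-1), then s=-3, then (i=0), then s=-3, then u=-24, then returns 6 — matching result 6.
Every one of the 28 inputs gives matching results.
verdict: equivalent


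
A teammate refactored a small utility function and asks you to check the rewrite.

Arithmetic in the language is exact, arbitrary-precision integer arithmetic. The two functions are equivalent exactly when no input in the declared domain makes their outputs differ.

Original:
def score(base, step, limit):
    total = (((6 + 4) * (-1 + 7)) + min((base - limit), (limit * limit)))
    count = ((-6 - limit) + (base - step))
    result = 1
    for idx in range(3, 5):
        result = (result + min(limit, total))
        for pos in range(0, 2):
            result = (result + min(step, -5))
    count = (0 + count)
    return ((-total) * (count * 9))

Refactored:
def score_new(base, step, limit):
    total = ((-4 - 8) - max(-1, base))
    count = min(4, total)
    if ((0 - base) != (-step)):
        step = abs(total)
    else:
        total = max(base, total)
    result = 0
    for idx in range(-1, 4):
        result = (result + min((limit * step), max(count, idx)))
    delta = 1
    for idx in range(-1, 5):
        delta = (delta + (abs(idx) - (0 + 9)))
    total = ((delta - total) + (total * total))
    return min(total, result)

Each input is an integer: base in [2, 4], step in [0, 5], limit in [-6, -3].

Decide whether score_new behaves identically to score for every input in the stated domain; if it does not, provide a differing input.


Input base=2, step=0, limit=-6: -1224 from score versus -420 from score_new.
verdict: not equivalent; witness: base=2, step=0, limit=-6
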